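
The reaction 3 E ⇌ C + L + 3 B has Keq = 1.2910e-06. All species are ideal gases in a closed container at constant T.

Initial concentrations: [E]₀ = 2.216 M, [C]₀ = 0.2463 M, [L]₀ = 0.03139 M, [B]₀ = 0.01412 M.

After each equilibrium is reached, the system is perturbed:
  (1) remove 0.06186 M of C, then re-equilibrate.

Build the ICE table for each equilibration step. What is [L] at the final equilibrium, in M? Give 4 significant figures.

[L]_eq = 0.05981 M

Q₀ = 2.0001e-09 vs Keq = 1.2910e-06 ⇒ Q<K, forward
Step 1:
                   E          C          L          B
  Initial      2.216     0.2463    0.03139    0.01412
  Change    -0.07879    0.02626    0.02626    0.07879
  Equil        2.137     0.2726    0.05765    0.09291
  solve Keq expr → x = 0.02626; check Q = 1.2910e-06
Then remove 0.06186 M of C.
Step 2:
                   E          C          L          B
  Initial      2.137     0.2107    0.05765    0.09291
  Change   -0.006456   0.002152   0.002152   0.006456
  Equil        2.131     0.2129    0.05981    0.09937
  solve Keq expr → x = 0.002152; check Q = 1.2910e-06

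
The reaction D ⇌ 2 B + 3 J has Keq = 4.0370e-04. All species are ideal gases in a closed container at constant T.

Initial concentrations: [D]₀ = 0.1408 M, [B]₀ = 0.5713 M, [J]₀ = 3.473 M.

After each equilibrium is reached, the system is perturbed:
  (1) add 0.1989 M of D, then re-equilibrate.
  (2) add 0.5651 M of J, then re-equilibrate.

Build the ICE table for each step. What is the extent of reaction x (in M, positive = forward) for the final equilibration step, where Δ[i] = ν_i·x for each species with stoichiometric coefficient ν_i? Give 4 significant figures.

x = -4.7287e-04 M

Q₀ = 97.1 vs Keq = 4.0370e-04 ⇒ Q>K, reverse
Step 1:
                    D           B           J
  I            0.1408      0.5713       3.473
  C            0.2841     -0.5682     -0.8523
  E            0.4249    0.003087       2.621
  solve Keq expr → x = -0.2841; check Q = 4.0370e-04
Then add 0.1989 M of D.
Step 2:
                    D           B           J
  I            0.6238    0.003087       2.621
  C       -3.2517e-04  6.5034e-04  9.7551e-04
  E            0.6235    0.003737       2.622
  solve Keq expr → x = 3.2517e-04; check Q = 4.0370e-04
Then add 0.5651 M of J.
Step 3:
                    D           B           J
  I            0.6235    0.003737       3.187
  C        4.7287e-04 -9.4574e-04   -0.001419
  E             0.624    0.002792       3.185
  solve Keq expr → x = -4.7287e-04; check Q = 4.0370e-04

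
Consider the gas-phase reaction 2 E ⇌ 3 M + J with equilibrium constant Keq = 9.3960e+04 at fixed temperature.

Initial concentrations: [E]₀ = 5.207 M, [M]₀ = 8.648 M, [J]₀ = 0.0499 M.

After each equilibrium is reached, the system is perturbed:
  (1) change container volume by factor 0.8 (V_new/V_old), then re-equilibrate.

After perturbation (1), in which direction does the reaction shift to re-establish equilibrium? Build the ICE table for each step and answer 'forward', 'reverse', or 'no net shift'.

Q₀ = 1.19 vs Keq = 9.3960e+04 ⇒ Q<K, forward
Step 1:
                    E           M           J
  I             5.207       8.648      0.0499
  C            -4.879       7.318       2.439
  E            0.3284       15.97       2.489
  solve Keq expr → x = 2.439; check Q = 9.3960e+04
Then change container volume by factor 0.8 (V_new/V_old).
Step 2:
                    E           M           J
  I            0.4105       19.96       3.112
  C            0.0934     -0.1401     -0.0467
  E            0.5038       19.82       3.065
  solve Keq expr → x = -0.0467; check Q = 9.3960e+04

Direction: reverse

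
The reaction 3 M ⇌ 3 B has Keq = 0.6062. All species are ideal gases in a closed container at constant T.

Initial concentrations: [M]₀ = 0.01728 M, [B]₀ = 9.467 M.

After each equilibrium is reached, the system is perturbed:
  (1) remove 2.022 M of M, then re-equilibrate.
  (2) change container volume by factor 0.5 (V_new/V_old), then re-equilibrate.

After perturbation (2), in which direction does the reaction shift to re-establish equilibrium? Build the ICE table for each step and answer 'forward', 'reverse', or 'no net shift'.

Direction: no net shift

Q₀ = 1.6444e+08 vs Keq = 0.6062 ⇒ Q>K, reverse
Step 1:
                  M         B
  Initial   0.01728     9.467
  Change       5.12     -5.12
  Equil       5.137     4.347
  solve Keq expr → x = -1.707; check Q = 0.6062
Then remove 2.022 M of M.
Step 2:
                  M         B
  Initial     3.115     4.347
  Change     0.9269   -0.9269
  Equil       4.042     3.421
  solve Keq expr → x = -0.309; check Q = 0.6062
Then change container volume by factor 0.5 (V_new/V_old).
Step 3:
                  M         B
  Initial     8.083     6.841
  Change          0         0
  Equil       8.083     6.841
  solve Keq expr → x = 0; check Q = 0.6062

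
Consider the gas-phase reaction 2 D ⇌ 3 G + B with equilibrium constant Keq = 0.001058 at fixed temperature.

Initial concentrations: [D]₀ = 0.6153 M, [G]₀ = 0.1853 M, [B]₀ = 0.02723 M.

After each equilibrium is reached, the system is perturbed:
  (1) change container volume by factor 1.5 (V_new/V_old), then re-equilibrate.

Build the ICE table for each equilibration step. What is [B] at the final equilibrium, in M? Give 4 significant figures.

[B]_eq = 0.03276 M

Q₀ = 4.5761e-04 vs Keq = 0.001058 ⇒ Q<K, forward
Step 1:
                  D         G         B
  I          0.6153    0.1853   0.02723
  C        -0.02024   0.03036   0.01012
  E          0.5951    0.2157   0.03735
  solve Keq expr → x = 0.01012; check Q = 0.001058
Then change container volume by factor 1.5 (V_new/V_old).
Step 2:
                  D         G         B
  I          0.3967    0.1438    0.0249
  C        -0.01572   0.02358  0.007861
  E           0.381    0.1674   0.03276
  solve Keq expr → x = 0.007861; check Q = 0.001058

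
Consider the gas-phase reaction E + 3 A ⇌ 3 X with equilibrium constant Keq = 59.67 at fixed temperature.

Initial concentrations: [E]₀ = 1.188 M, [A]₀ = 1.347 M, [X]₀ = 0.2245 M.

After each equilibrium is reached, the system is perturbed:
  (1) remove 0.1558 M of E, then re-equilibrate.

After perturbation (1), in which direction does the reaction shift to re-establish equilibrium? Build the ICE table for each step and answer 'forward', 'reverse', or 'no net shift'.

Direction: reverse

Q₀ = 0.003897 vs Keq = 59.67 ⇒ Q<K, forward
Step 1:
                  E         A         X
  init        1.188     1.347    0.2245
  Δ         -0.3376    -1.013     1.013
  eq         0.8504    0.3342     1.237
  solve Keq expr → x = 0.3376; check Q = 59.67
Then remove 0.1558 M of E.
Step 2:
                  E         A         X
  init       0.6946    0.3342     1.237
  Δ         0.00578   0.01734  -0.01734
  eq         0.7004    0.3515      1.22
  solve Keq expr → x = -0.00578; check Q = 59.67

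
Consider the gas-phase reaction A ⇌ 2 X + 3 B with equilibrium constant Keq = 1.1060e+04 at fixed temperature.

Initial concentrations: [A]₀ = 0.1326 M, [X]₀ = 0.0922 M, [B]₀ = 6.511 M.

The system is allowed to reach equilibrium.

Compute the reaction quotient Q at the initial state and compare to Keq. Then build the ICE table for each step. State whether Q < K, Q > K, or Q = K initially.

Q₀ = 17.7 vs Keq = 1.1060e+04 ⇒ Q<K, forward
Step 1:
                    A           X           B
  init         0.1326      0.0922       6.511
  Δ            -0.129      0.2579      0.3869
  eq         0.003638      0.3501       6.898
  solve Keq expr → x = 0.129; check Q = 1.1060e+04

Q₀ = 17.7; Q < K (proceeds forward)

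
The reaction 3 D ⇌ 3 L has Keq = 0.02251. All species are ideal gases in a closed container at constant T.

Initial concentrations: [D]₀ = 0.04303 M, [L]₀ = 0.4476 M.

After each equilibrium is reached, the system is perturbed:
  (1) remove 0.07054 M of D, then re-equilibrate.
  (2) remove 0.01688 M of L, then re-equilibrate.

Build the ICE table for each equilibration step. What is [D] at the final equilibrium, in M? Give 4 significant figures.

Q₀ = 1126 vs Keq = 0.02251 ⇒ Q>K, reverse
Step 1:
                   D          L
  I          0.04303     0.4476
  C           0.3396    -0.3396
  E           0.3826      0.108
  solve Keq expr → x = -0.1132; check Q = 0.02251
Then remove 0.07054 M of D.
Step 2:
                   D          L
  I           0.3121      0.108
  C          0.01553   -0.01553
  E           0.3276     0.0925
  solve Keq expr → x = -0.005177; check Q = 0.02251
Then remove 0.01688 M of L.
Step 3:
                   D          L
  I           0.3276    0.07562
  C         -0.01316    0.01316
  E           0.3144    0.08878
  solve Keq expr → x = 0.004388; check Q = 0.02251

[D]_eq = 0.3144 M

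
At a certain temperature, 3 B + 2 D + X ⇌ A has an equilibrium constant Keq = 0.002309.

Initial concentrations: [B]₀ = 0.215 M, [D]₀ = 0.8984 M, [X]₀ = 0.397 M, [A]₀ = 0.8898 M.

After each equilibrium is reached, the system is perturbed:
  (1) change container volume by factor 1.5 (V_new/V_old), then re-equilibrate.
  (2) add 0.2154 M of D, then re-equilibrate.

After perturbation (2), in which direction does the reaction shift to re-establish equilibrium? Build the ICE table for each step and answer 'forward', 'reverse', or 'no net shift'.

Q₀ = 279.4 vs Keq = 0.002309 ⇒ Q>K, reverse
Step 1:
                    B           D           X           A
  init          0.215      0.8984       0.397      0.8898
  Δ             2.134       1.422      0.7112     -0.7112
  eq            2.349       2.321       1.108      0.1786
  solve Keq expr → x = -0.7112; check Q = 0.002309
Then change container volume by factor 1.5 (V_new/V_old).
Step 2:
                    B           D           X           A
  init          1.566       1.547      0.7388       0.119
  Δ            0.2554      0.1703     0.08515    -0.08515
  eq            1.821       1.718       0.824      0.0339
  solve Keq expr → x = -0.08515; check Q = 0.002309
Then add 0.2154 M of D.
Step 3:
                    B           D           X           A
  init          1.821       1.933       0.824      0.0339
  Δ          -0.02015    -0.01344   -0.006718    0.006718
  eq            1.801       1.919      0.8172     0.04062
  solve Keq expr → x = 0.006718; check Q = 0.002309

Direction: forward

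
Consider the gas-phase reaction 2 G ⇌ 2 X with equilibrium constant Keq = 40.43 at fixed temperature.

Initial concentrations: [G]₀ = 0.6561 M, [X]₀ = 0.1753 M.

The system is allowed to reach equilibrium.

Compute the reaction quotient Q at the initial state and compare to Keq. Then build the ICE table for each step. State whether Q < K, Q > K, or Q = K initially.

Q₀ = 0.07139; Q < K (proceeds forward)

Q₀ = 0.07139 vs Keq = 40.43 ⇒ Q<K, forward
Step 1:
                   G          X
  Initial     0.6561     0.1753
  Change     -0.5431     0.5431
  Equil        0.113     0.7184
  solve Keq expr → x = 0.2716; check Q = 40.43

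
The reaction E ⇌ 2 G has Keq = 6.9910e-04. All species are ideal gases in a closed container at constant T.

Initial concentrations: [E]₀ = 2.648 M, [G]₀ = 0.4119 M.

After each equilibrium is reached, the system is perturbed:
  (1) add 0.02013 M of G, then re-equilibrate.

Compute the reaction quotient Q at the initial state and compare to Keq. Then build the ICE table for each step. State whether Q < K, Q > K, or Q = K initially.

Q₀ = 0.06407 vs Keq = 6.9910e-04 ⇒ Q>K, reverse
Step 1:
                    E           G
  init          2.648      0.4119
  Δ            0.1837     -0.3674
  eq            2.832     0.04449
  solve Keq expr → x = -0.1837; check Q = 6.9910e-04
Then add 0.02013 M of G.
Step 2:
                    E           G
  init          2.832     0.06462
  Δ           0.01003    -0.02005
  eq            2.842     0.04457
  solve Keq expr → x = -0.01003; check Q = 6.9910e-04

Q₀ = 0.06407; Q > K (proceeds reverse)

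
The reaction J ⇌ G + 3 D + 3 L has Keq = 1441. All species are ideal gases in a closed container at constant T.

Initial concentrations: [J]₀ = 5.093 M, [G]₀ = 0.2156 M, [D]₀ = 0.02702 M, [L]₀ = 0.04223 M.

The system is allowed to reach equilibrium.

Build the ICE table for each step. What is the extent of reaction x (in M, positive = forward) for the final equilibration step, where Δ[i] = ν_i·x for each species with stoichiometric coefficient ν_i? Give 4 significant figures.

Q₀ = 6.2892e-11 vs Keq = 1441 ⇒ Q<K, forward
Step 1:
                  J         G         D         L
  Initial     5.093    0.2156   0.02702   0.04223
  Change     -1.295     1.295     3.885     3.885
  Equil       3.798      1.51     3.912     3.927
  solve Keq expr → x = 1.295; check Q = 1441

x = 1.295 M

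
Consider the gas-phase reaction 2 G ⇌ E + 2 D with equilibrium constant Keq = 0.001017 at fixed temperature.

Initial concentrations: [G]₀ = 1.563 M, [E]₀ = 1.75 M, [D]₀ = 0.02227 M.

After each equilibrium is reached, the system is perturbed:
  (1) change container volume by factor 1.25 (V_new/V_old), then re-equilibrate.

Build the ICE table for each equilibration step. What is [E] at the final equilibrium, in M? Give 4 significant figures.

Q₀ = 3.5527e-04 vs Keq = 0.001017 ⇒ Q<K, forward
Step 1:
                   G          E          D
  Initial      1.563       1.75    0.02227
  Change    -0.01497   0.007484    0.01497
  Equil        1.548      1.757    0.03724
  solve Keq expr → x = 0.007484; check Q = 0.001017
Then change container volume by factor 1.25 (V_new/V_old).
Step 2:
                   G          E          D
  Initial      1.238      1.406    0.02979
  Change   -0.003405   0.001702   0.003405
  Equil        1.235      1.408     0.0332
  solve Keq expr → x = 0.001702; check Q = 0.001017

[E]_eq = 1.408 M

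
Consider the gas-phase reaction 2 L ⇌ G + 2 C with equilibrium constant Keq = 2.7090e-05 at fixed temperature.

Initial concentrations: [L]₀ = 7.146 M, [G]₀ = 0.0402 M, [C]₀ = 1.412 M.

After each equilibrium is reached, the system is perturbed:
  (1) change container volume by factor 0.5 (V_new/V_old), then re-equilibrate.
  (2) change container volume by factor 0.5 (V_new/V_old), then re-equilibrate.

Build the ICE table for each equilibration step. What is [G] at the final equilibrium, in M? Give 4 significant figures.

Q₀ = 0.00157 vs Keq = 2.7090e-05 ⇒ Q>K, reverse
Step 1:
                  L         G         C
  Initial     7.146    0.0402     1.412
  Change    0.07881   -0.0394  -0.07881
  Equil       7.225 7.9557e-04     1.333
  solve Keq expr → x = -0.0394; check Q = 2.7090e-05
Then change container volume by factor 0.5 (V_new/V_old).
Step 2:
                  L         G         C
  Initial     14.45  0.001591     2.666
  Change   0.001589 -7.9444e-04 -0.001589
  Equil       14.45 7.9669e-04     2.665
  solve Keq expr → x = -7.9444e-04; check Q = 2.7090e-05
Then change container volume by factor 0.5 (V_new/V_old).
Step 3:
                  L         G         C
  Initial      28.9  0.001593      5.33
  Change   0.001592 -7.9613e-04 -0.001592
  Equil        28.9 7.9726e-04     5.328
  solve Keq expr → x = -7.9613e-04; check Q = 2.7090e-05

[G]_eq = 7.9726e-04 M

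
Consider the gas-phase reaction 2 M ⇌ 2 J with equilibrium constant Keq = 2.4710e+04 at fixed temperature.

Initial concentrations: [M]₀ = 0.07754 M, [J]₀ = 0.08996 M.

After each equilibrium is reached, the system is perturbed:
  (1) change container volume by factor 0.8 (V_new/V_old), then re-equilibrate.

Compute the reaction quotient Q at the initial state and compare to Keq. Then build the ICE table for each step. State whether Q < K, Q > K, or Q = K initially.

Q₀ = 1.346; Q < K (proceeds forward)

Q₀ = 1.346 vs Keq = 2.4710e+04 ⇒ Q<K, forward
Step 1:
                  M         J
  I         0.07754   0.08996
  C        -0.07648   0.07648
  E        0.001059    0.1664
  solve Keq expr → x = 0.03824; check Q = 2.4710e+04
Then change container volume by factor 0.8 (V_new/V_old).
Step 2:
                  M         J
  I        0.001324    0.2081
  C               0         0
  E        0.001324    0.2081
  solve Keq expr → x = 0; check Q = 2.4710e+04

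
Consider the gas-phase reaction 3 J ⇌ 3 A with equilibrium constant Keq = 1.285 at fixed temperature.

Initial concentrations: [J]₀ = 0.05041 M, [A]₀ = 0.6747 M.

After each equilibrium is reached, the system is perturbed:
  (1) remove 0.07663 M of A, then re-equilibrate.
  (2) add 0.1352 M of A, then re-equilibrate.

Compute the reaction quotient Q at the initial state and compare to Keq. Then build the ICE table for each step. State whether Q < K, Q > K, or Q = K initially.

Q₀ = 2398 vs Keq = 1.285 ⇒ Q>K, reverse
Step 1:
                    J           A
  Initial     0.05041      0.6747
  Change        0.297      -0.297
  Equil        0.3474      0.3777
  solve Keq expr → x = -0.099; check Q = 1.285
Then remove 0.07663 M of A.
Step 2:
                    J           A
  Initial      0.3474      0.3011
  Change     -0.03671     0.03671
  Equil        0.3107      0.3378
  solve Keq expr → x = 0.01224; check Q = 1.285
Then add 0.1352 M of A.
Step 3:
                    J           A
  Initial      0.3107       0.473
  Change      0.06478    -0.06478
  Equil        0.3755      0.4082
  solve Keq expr → x = -0.02159; check Q = 1.285

Q₀ = 2398; Q > K (proceeds reverse)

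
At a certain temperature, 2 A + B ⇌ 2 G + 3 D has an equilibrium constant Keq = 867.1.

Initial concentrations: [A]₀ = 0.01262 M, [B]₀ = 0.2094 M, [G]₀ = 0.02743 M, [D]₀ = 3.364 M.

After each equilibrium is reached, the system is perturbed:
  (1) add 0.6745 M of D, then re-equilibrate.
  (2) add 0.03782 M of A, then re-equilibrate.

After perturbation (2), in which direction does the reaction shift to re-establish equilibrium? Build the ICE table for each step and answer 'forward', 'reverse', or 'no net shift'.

Q₀ = 858.9 vs Keq = 867.1 ⇒ Q<K, forward
Step 1:
                  A         B         G         D
  init      0.01262    0.2094   0.02743     3.364
  Δ       -4.0559e-05 -2.0279e-05 4.0559e-05 6.0838e-05
  eq        0.01258    0.2094   0.02747     3.364
  solve Keq expr → x = 2.0279e-05; check Q = 867.1
Then add 0.6745 M of D.
Step 2:
                  A         B         G         D
  init      0.01258    0.2094   0.02747     4.039
  Δ        0.002436  0.001218 -0.002436 -0.003654
  eq        0.01502    0.2106   0.02503     4.035
  solve Keq expr → x = -0.001218; check Q = 867.1
Then add 0.03782 M of A.
Step 3:
                  A         B         G         D
  init      0.05284    0.2106   0.02503     4.035
  Δ         -0.0229  -0.01145    0.0229   0.03434
  eq        0.02994    0.1992   0.04793     4.069
  solve Keq expr → x = 0.01145; check Q = 867.1

Direction: forward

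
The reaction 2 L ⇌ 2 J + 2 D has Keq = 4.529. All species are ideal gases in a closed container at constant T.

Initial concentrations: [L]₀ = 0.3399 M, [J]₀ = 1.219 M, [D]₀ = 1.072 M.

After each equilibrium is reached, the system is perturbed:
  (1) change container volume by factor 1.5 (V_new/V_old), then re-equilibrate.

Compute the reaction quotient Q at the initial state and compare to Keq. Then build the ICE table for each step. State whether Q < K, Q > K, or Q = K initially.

Q₀ = 14.78 vs Keq = 4.529 ⇒ Q>K, reverse
Step 1:
                    L           J           D
  init         0.3399       1.219       1.072
  Δ            0.1362     -0.1362     -0.1362
  eq           0.4761       1.083      0.9358
  solve Keq expr → x = -0.06811; check Q = 4.529
Then change container volume by factor 1.5 (V_new/V_old).
Step 2:
                    L           J           D
  init         0.3174      0.7219      0.6239
  Δ          -0.06365     0.06365     0.06365
  eq           0.2538      0.7855      0.6875
  solve Keq expr → x = 0.03183; check Q = 4.529

Q₀ = 14.78; Q > K (proceeds reverse)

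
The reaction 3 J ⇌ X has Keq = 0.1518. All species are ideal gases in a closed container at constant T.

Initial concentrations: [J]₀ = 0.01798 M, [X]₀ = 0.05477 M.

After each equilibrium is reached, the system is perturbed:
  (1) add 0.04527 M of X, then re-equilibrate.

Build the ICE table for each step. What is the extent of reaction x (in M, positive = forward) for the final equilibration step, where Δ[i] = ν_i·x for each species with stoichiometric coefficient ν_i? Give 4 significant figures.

x = -0.04184 M

Q₀ = 9423 vs Keq = 0.1518 ⇒ Q>K, reverse
Step 1:
                  J         X
  Initial   0.01798   0.05477
  Change     0.1617  -0.05389
  Equil      0.1796 8.8014e-04
  solve Keq expr → x = -0.05389; check Q = 0.1518
Then add 0.04527 M of X.
Step 2:
                  J         X
  Initial    0.1796   0.04615
  Change     0.1255  -0.04184
  Equil      0.3052  0.004314
  solve Keq expr → x = -0.04184; check Q = 0.1518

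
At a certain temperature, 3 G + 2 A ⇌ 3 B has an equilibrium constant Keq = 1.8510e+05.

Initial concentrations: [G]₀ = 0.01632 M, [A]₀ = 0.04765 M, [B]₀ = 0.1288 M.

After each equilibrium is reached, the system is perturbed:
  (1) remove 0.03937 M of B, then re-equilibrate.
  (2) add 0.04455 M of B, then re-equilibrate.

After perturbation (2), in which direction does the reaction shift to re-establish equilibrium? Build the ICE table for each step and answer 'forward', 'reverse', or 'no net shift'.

Q₀ = 2.1650e+05 vs Keq = 1.8510e+05 ⇒ Q>K, reverse
Step 1:
                  G         A         B
  init      0.01632   0.04765    0.1288
  Δ       6.7744e-04 4.5163e-04 -6.7744e-04
  eq          0.017    0.0481    0.1281
  solve Keq expr → x = -2.2581e-04; check Q = 1.8510e+05
Then remove 0.03937 M of B.
Step 2:
                  G         A         B
  init        0.017    0.0481   0.08875
  Δ       -0.004171  -0.00278  0.004171
  eq        0.01283   0.04532   0.09292
  solve Keq expr → x = 0.00139; check Q = 1.8510e+05
Then add 0.04455 M of B.
Step 3:
                  G         A         B
  init      0.01283   0.04532    0.1375
  Δ        0.004701  0.003134 -0.004701
  eq        0.01753   0.04846    0.1328
  solve Keq expr → x = -0.001567; check Q = 1.8510e+05

Direction: reverse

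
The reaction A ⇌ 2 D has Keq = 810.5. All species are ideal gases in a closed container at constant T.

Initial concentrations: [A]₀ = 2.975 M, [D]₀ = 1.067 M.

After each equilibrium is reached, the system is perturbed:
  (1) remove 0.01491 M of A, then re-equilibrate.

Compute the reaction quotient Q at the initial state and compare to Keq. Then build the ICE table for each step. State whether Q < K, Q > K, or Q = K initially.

Q₀ = 0.3827 vs Keq = 810.5 ⇒ Q<K, forward
Step 1:
                   A          D
  init         2.975      1.067
  Δ           -2.916      5.833
  eq         0.05873        6.9
  solve Keq expr → x = 2.916; check Q = 810.5
Then remove 0.01491 M of A.
Step 2:
                   A          D
  init       0.04382        6.9
  Δ          0.01442   -0.02884
  eq         0.05824      6.871
  solve Keq expr → x = -0.01442; check Q = 810.5

Q₀ = 0.3827; Q < K (proceeds forward)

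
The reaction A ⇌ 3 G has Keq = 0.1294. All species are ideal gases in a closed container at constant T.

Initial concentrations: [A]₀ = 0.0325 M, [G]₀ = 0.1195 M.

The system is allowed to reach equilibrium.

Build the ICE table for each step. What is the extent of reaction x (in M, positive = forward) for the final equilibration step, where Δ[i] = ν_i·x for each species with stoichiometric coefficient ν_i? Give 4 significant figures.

x = 0.008678 M

Q₀ = 0.05251 vs Keq = 0.1294 ⇒ Q<K, forward
Step 1:
                   A          G
  Initial     0.0325     0.1195
  Change   -0.008678    0.02604
  Equil      0.02382     0.1455
  solve Keq expr → x = 0.008678; check Q = 0.1294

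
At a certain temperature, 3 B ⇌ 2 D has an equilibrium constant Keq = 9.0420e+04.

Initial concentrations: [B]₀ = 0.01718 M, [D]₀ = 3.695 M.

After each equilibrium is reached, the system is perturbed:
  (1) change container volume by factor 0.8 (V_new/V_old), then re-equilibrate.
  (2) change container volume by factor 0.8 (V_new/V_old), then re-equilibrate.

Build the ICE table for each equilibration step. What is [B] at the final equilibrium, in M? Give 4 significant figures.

Q₀ = 2.6925e+06 vs Keq = 9.0420e+04 ⇒ Q>K, reverse
Step 1:
                   B          D
  I          0.01718      3.695
  C          0.03584   -0.02389
  E          0.05302      3.671
  solve Keq expr → x = -0.01195; check Q = 9.0420e+04
Then change container volume by factor 0.8 (V_new/V_old).
Step 2:
                   B          D
  I          0.06628      4.589
  C        -0.004723   0.003148
  E          0.06155      4.592
  solve Keq expr → x = 0.001574; check Q = 9.0420e+04
Then change container volume by factor 0.8 (V_new/V_old).
Step 3:
                   B          D
  I          0.07694       5.74
  C        -0.005485   0.003657
  E          0.07146      5.744
  solve Keq expr → x = 0.001828; check Q = 9.0420e+04

[B]_eq = 0.07146 M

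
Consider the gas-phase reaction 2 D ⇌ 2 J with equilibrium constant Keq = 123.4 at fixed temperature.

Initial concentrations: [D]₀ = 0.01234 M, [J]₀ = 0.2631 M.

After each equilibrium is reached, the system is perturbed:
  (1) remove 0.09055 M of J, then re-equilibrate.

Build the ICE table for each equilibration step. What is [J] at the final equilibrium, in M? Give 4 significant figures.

Q₀ = 454.6 vs Keq = 123.4 ⇒ Q>K, reverse
Step 1:
                   D          J
  init       0.01234     0.2631
  Δ          0.01041   -0.01041
  eq         0.02275     0.2527
  solve Keq expr → x = -0.005204; check Q = 123.4
Then remove 0.09055 M of J.
Step 2:
                   D          J
  init       0.02275     0.1621
  Δ        -0.007478   0.007478
  eq         0.01527     0.1696
  solve Keq expr → x = 0.003739; check Q = 123.4

[J]_eq = 0.1696 M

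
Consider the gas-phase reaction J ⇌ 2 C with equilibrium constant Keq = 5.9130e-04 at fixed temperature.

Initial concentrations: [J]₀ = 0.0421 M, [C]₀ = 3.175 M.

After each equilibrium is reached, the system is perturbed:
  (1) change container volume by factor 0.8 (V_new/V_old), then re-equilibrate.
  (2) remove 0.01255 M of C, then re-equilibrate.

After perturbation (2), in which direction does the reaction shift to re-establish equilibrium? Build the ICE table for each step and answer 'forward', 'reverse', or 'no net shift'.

Direction: forward

Q₀ = 239.4 vs Keq = 5.9130e-04 ⇒ Q>K, reverse
Step 1:
                   J          C
  init        0.0421      3.175
  Δ            1.572     -3.144
  eq           1.614    0.03089
  solve Keq expr → x = -1.572; check Q = 5.9130e-04
Then change container volume by factor 0.8 (V_new/V_old).
Step 2:
                   J          C
  init         2.018    0.03862
  Δ          0.00203   -0.00406
  eq            2.02    0.03456
  solve Keq expr → x = -0.00203; check Q = 5.9130e-04
Then remove 0.01255 M of C.
Step 3:
                   J          C
  init          2.02    0.02201
  Δ        -0.006248     0.0125
  eq           2.013     0.0345
  solve Keq expr → x = 0.006248; check Q = 5.9130e-04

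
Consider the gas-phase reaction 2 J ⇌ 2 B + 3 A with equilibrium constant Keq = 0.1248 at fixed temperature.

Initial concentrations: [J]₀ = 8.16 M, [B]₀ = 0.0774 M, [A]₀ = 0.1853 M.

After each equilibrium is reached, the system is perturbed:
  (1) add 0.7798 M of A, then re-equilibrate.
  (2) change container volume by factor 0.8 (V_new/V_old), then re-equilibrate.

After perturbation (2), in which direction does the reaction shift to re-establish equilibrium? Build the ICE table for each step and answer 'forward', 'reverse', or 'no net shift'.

Direction: reverse

Q₀ = 5.7244e-07 vs Keq = 0.1248 ⇒ Q<K, forward
Step 1:
                    J           B           A
  I              8.16      0.0774      0.1853
  C             -1.03        1.03       1.545
  E              7.13       1.107        1.73
  solve Keq expr → x = 0.5149; check Q = 0.1248
Then add 0.7798 M of A.
Step 2:
                    J           B           A
  I              7.13       1.107        2.51
  C            0.2606     -0.2606     -0.3908
  E             7.391      0.8466       2.119
  solve Keq expr → x = -0.1303; check Q = 0.1248
Then change container volume by factor 0.8 (V_new/V_old).
Step 3:
                    J           B           A
  I             9.239       1.058       2.649
  C            0.1652     -0.1652     -0.2477
  E             9.404       0.893       2.401
  solve Keq expr → x = -0.08258; check Q = 0.1248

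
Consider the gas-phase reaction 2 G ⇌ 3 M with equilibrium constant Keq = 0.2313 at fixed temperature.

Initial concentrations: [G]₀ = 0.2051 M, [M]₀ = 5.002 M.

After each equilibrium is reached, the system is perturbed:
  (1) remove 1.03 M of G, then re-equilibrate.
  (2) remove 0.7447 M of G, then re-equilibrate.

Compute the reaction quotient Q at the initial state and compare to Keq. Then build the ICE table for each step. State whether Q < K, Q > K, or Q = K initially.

Q₀ = 2975; Q > K (proceeds reverse)

Q₀ = 2975 vs Keq = 0.2313 ⇒ Q>K, reverse
Step 1:
                  G         M
  Initial    0.2051     5.002
  Change      2.534      -3.8
  Equil       2.739     1.202
  solve Keq expr → x = -1.267; check Q = 0.2313
Then remove 1.03 M of G.
Step 2:
                  G         M
  Initial     1.709     1.202
  Change     0.1765   -0.2648
  Equil       1.885    0.9368
  solve Keq expr → x = -0.08827; check Q = 0.2313
Then remove 0.7447 M of G.
Step 3:
                  G         M
  Initial     1.141    0.9368
  Change     0.1416   -0.2123
  Equil       1.282    0.7244
  solve Keq expr → x = -0.07078; check Q = 0.2313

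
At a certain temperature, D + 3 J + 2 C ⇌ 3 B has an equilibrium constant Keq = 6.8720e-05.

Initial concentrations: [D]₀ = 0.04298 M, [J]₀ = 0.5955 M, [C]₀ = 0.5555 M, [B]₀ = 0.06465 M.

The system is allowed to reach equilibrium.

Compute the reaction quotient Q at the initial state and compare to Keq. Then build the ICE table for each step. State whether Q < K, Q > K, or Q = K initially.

Q₀ = 0.09648; Q > K (proceeds reverse)

Q₀ = 0.09648 vs Keq = 6.8720e-05 ⇒ Q>K, reverse
Step 1:
                    D           J           C           B
  Initial     0.04298      0.5955      0.5555     0.06465
  Change      0.01906     0.05717     0.03812    -0.05717
  Equil       0.06204      0.6527      0.5936    0.007475
  solve Keq expr → x = -0.01906; check Q = 6.8720e-05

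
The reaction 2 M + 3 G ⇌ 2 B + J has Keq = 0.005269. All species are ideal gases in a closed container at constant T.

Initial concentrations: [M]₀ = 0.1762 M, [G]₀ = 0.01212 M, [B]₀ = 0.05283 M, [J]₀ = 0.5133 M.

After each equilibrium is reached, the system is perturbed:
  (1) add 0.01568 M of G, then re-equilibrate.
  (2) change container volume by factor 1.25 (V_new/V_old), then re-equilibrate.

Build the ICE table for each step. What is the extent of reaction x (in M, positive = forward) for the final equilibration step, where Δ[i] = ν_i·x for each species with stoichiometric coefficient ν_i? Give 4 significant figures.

Q₀ = 2.5919e+04 vs Keq = 0.005269 ⇒ Q>K, reverse
Step 1:
                  M         G         B         J
  Initial    0.1762   0.01212   0.05283    0.5133
  Change    0.05218   0.07828  -0.05218  -0.02609
  Equil      0.2284    0.0904 6.4551e-04    0.4872
  solve Keq expr → x = -0.02609; check Q = 0.005269
Then add 0.01568 M of G.
Step 2:
                  M         G         B         J
  Initial    0.2284    0.1061 6.4551e-04    0.4872
  Change  -1.7137e-04 -2.5706e-04 1.7137e-04 8.5686e-05
  Equil      0.2282    0.1058 8.1688e-04    0.4873
  solve Keq expr → x = 8.5686e-05; check Q = 0.005269
Then change container volume by factor 1.25 (V_new/V_old).
Step 3:
                  M         G         B         J
  Initial    0.1826   0.08466 6.5351e-04    0.3898
  Change  1.2850e-04 1.9275e-04 -1.2850e-04 -6.4251e-05
  Equil      0.1827   0.08485 5.2500e-04    0.3898
  solve Keq expr → x = -6.4251e-05; check Q = 0.005269

x = -6.4251e-05 M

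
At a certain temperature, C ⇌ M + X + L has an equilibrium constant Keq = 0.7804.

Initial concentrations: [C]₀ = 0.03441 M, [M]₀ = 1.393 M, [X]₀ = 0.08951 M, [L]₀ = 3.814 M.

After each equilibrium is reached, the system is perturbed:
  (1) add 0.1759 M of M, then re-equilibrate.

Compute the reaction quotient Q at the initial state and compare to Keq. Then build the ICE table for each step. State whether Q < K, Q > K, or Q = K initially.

Q₀ = 13.82; Q > K (proceeds reverse)

Q₀ = 13.82 vs Keq = 0.7804 ⇒ Q>K, reverse
Step 1:
                    C           M           X           L
  I           0.03441       1.393     0.08951       3.814
  C            0.0726     -0.0726     -0.0726     -0.0726
  E             0.107        1.32     0.01691       3.741
  solve Keq expr → x = -0.0726; check Q = 0.7804
Then add 0.1759 M of M.
Step 2:
                    C           M           X           L
  I             0.107       1.496     0.01691       3.741
  C          0.001723   -0.001723   -0.001723   -0.001723
  E            0.1087       1.495     0.01518        3.74
  solve Keq expr → x = -0.001723; check Q = 0.7804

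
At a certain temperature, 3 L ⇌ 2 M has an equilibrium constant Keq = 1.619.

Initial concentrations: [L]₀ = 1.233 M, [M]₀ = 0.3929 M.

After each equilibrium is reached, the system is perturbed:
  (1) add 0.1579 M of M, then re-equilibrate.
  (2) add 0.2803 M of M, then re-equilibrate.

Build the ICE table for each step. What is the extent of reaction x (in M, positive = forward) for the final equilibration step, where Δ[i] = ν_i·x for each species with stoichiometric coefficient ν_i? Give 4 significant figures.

Q₀ = 0.08235 vs Keq = 1.619 ⇒ Q<K, forward
Step 1:
                  L         M
  I           1.233    0.3929
  C         -0.5317    0.3544
  E          0.7013    0.7473
  solve Keq expr → x = 0.1772; check Q = 1.619
Then add 0.1579 M of M.
Step 2:
                  L         M
  I          0.7013    0.9052
  C         0.06855   -0.0457
  E          0.7699    0.8595
  solve Keq expr → x = -0.02285; check Q = 1.619
Then add 0.2803 M of M.
Step 3:
                  L         M
  I          0.7699      1.14
  C          0.1166  -0.07776
  E          0.8865     1.062
  solve Keq expr → x = -0.03888; check Q = 1.619

x = -0.03888 M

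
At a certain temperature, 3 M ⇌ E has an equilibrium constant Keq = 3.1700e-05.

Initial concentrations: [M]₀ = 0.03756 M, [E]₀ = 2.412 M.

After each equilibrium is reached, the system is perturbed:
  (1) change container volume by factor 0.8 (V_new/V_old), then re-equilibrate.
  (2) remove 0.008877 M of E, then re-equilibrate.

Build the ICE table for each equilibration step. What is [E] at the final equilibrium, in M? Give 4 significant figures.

[E]_eq = 0.02308 M

Q₀ = 4.5520e+04 vs Keq = 3.1700e-05 ⇒ Q>K, reverse
Step 1:
                  M         E
  init      0.03756     2.412
  Δ             7.2      -2.4
  eq          7.238   0.01202
  solve Keq expr → x = -2.4; check Q = 3.1700e-05
Then change container volume by factor 0.8 (V_new/V_old).
Step 2:
                  M         E
  init        9.047   0.01502
  Δ        -0.02477  0.008258
  eq          9.022   0.02328
  solve Keq expr → x = 0.008258; check Q = 3.1700e-05
Then remove 0.008877 M of E.
Step 3:
                  M         E
  init        9.022    0.0144
  Δ        -0.02603  0.008676
  eq          8.996   0.02308
  solve Keq expr → x = 0.008676; check Q = 3.1700e-05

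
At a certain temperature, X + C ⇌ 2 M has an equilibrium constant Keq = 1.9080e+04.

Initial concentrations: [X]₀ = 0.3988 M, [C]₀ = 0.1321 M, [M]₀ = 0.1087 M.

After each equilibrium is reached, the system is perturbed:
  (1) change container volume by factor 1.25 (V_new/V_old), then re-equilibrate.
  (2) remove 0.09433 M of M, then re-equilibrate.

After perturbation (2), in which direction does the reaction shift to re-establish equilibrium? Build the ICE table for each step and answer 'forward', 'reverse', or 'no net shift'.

Direction: forward

Q₀ = 0.2243 vs Keq = 1.9080e+04 ⇒ Q<K, forward
Step 1:
                  X         C         M
  Initial    0.3988    0.1321    0.1087
  Change    -0.1321   -0.1321    0.2641
  Equil      0.2667 2.7316e-05    0.3728
  solve Keq expr → x = 0.1321; check Q = 1.9080e+04
Then change container volume by factor 1.25 (V_new/V_old).
Step 2:
                  X         C         M
  Initial    0.2134 2.1853e-05    0.2983
  Change          0         0         0
  Equil      0.2134 2.1853e-05    0.2983
  solve Keq expr → x = 0; check Q = 1.9080e+04
Then remove 0.09433 M of M.
Step 3:
                  X         C         M
  Initial    0.2134 2.1853e-05    0.2039
  Change  -1.1633e-05 -1.1633e-05 2.3267e-05
  Equil      0.2134 1.0219e-05     0.204
  solve Keq expr → x = 1.1633e-05; check Q = 1.9080e+04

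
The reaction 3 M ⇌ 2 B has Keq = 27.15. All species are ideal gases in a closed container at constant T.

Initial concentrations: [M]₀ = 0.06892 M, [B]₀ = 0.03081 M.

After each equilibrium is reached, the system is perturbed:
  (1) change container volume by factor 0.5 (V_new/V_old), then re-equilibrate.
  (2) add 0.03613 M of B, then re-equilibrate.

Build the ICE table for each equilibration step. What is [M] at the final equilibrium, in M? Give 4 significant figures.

Q₀ = 2.9 vs Keq = 27.15 ⇒ Q<K, forward
Step 1:
                  M         B
  Initial   0.06892   0.03081
  Change   -0.02521   0.01681
  Equil     0.04371   0.04762
  solve Keq expr → x = 0.008403; check Q = 27.15
Then change container volume by factor 0.5 (V_new/V_old).
Step 2:
                  M         B
  Initial   0.08742   0.09523
  Change   -0.01367  0.009116
  Equil     0.07375    0.1043
  solve Keq expr → x = 0.004558; check Q = 27.15
Then add 0.03613 M of B.
Step 3:
                  M         B
  Initial   0.07375    0.1405
  Change    0.01256 -0.008372
  Equil      0.0863    0.1321
  solve Keq expr → x = -0.004186; check Q = 27.15

[M]_eq = 0.0863 M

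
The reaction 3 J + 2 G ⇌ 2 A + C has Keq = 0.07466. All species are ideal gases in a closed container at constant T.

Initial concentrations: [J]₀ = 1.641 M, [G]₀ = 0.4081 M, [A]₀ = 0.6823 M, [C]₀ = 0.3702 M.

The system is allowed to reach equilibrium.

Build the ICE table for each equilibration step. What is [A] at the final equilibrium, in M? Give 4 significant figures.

[A]_eq = 0.584 M

Q₀ = 0.2342 vs Keq = 0.07466 ⇒ Q>K, reverse
Step 1:
                  J         G         A         C
  init        1.641    0.4081    0.6823    0.3702
  Δ          0.1474   0.09828  -0.09828  -0.04914
  eq          1.788    0.5064     0.584    0.3211
  solve Keq expr → x = -0.04914; check Q = 0.07466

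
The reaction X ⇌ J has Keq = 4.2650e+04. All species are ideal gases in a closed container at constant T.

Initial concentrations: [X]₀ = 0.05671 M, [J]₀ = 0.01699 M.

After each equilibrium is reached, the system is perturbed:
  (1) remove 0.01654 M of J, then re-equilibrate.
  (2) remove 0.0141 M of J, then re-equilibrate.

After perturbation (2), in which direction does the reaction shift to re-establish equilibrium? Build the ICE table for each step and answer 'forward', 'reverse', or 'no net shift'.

Direction: forward

Q₀ = 0.2996 vs Keq = 4.2650e+04 ⇒ Q<K, forward
Step 1:
                    X           J
  I           0.05671     0.01699
  C          -0.05671     0.05671
  E        1.7280e-06      0.0737
  solve Keq expr → x = 0.05671; check Q = 4.2650e+04
Then remove 0.01654 M of J.
Step 2:
                    X           J
  I        1.7280e-06     0.05716
  C       -3.8780e-07  3.8780e-07
  E        1.3402e-06     0.05716
  solve Keq expr → x = 3.8780e-07; check Q = 4.2650e+04
Then remove 0.0141 M of J.
Step 3:
                    X           J
  I        1.3402e-06     0.04306
  C       -3.3059e-07  3.3059e-07
  E        1.0096e-06     0.04306
  solve Keq expr → x = 3.3059e-07; check Q = 4.2650e+04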